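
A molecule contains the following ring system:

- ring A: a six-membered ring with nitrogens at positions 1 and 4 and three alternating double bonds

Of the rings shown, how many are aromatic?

1

Ring A has a continuous p-orbital overlap around the ring; 3 ring double bonds give 6 π electrons. Since 6 = 4n+2 (n=1), ring A is aromatic (pyrazine).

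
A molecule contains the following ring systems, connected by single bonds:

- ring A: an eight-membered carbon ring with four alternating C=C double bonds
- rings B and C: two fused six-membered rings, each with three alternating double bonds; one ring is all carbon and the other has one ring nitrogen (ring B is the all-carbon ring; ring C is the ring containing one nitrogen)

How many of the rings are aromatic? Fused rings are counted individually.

2

Ring A has only sp² ring atoms; a planar conformation would have a fully conjugated π system of 8 electrons. But 8 = 4(2), which is 4n not 4n+2, so ring A is not aromatic (cyclooctatetraene) — cyclooctatetraene distorts into a non-planar tub to avoid antiaromaticity.
Rings B and C form a fused bicyclic system (with one nitrogen) with 10 sp² atoms and 10 π electrons from ring double bonds. 10 = 4(2)+2, so the system is aromatic and both rings count as aromatic (quinoline).
Aromatic: B, C. Total: 2.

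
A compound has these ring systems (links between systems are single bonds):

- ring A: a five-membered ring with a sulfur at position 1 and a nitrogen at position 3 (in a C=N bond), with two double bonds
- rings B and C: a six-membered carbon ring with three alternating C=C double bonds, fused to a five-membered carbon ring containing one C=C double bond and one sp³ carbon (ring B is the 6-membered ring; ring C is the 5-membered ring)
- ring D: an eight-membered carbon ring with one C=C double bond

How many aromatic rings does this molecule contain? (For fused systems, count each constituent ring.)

Ring A is fully conjugated (every ring atom contributes a p orbital); 2 ring double bonds (4 π electrons) plus a heteroatom lone pair (2) give 6 π electrons. That satisfies 4n+2 with n=1, so ring A is aromatic (thiazole).
Ring B has a continuous p-orbital overlap around the ring; 3 ring double bonds give 6 π electrons. That satisfies 4n+2 with n=1, so ring B is aromatic (benzene ring).
Ring C has one sp³ carbon, so it is not fully conjugated — not aromatic (cyclopentene ring).
Ring D has six sp³ carbons, so it is not fully conjugated — not aromatic (cyclooctene).
Aromatic: A, B. Total: 2.

2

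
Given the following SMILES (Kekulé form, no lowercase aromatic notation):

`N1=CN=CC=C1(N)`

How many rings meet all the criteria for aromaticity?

The SMILES encodes a six-membered ring with nitrogens at positions 1 and 3 and three alternating double bonds.
The 6-membered ring with two nitrogens (1,3) is planar and fully conjugated; 3 ring double bonds give 6 π electrons. That satisfies 4n+2 with n=1, so it is aromatic (pyrimidine).

1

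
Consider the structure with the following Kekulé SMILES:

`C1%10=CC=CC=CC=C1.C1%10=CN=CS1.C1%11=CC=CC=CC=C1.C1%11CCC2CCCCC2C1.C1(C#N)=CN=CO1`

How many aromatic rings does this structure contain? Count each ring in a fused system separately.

The SMILES encodes an eight-membered carbon ring with four alternating C=C double bonds; a five-membered ring with a sulfur at position 1 and a nitrogen at position 3 (in a C=N bond), with two double bonds; an eight-membered carbon ring with four alternating C=C double bonds; two fused six-membered saturated carbon rings; a five-membered ring with an oxygen at position 1 and a nitrogen at position 3 (in a C=N bond), with two double bonds.
The 8-membered ring has only sp² ring atoms; a planar conformation would have a fully conjugated π system of 8 electrons. But 8 = 4(2), which is 4n not 4n+2, so it is not aromatic (cyclooctatetraene) — cyclooctatetraene distorts into a non-planar tub to avoid antiaromaticity.
The 5-membered ring with one sulfur and one =N– is planar and fully conjugated; 2 ring double bonds (4 π electrons) plus a heteroatom lone pair (2) give 6 π electrons. That satisfies 4n+2 with n=1, so it is aromatic (thiazole).
The second 8-membered ring has only sp² ring atoms; a planar conformation would have a fully conjugated π system of 8 electrons. But 8 = 4(2), which is 4n not 4n+2, so it is not aromatic (cyclooctatetraene) — cyclooctatetraene distorts into a non-planar tub to avoid antiaromaticity.
The 6-membered ring has only sp³ atoms, so it is not fully conjugated — not aromatic (cyclohexane ring).
The second 6-membered ring has only sp³ atoms, so it is not fully conjugated — not aromatic (cyclohexane ring).
The 5-membered ring with one oxygen and one =N– is fully conjugated (every ring atom contributes a p orbital); 2 ring double bonds (4 π electrons) plus a heteroatom lone pair (2) give 6 π electrons. 6 = 4(1)+2, so it is aromatic (oxazole).
2 of the 6 rings are aromatic. Total: 2.

2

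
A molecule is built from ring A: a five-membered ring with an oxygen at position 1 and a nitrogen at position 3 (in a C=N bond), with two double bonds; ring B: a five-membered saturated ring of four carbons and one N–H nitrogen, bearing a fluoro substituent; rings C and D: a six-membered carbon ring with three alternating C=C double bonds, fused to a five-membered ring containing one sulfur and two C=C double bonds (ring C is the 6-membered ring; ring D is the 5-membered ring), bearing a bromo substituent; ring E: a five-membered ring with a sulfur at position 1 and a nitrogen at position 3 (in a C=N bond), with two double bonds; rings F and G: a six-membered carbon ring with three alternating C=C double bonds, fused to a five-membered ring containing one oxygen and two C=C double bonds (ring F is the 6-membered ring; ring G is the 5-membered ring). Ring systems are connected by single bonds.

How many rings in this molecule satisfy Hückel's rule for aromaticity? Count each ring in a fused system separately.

Ring A is planar and fully conjugated; 2 ring double bonds (4 π electrons) plus a heteroatom lone pair (2) give 6 π electrons. That satisfies 4n+2 with n=1, so ring A is aromatic (oxazole).
Ring B has only sp³ atoms, so it is not fully conjugated — not aromatic (pyrrolidine).
Rings C and D form a fused bicyclic system (with one sulfur) with 9 sp² atoms and 10 π electrons from ring double bonds plus a heteroatom lone pair. 10 = 4(2)+2, so the system is aromatic and both rings count as aromatic (benzothiophene).
Ring E is fully conjugated (every ring atom contributes a p orbital); 2 ring double bonds (4 π electrons) plus a heteroatom lone pair (2) give 6 π electrons. 6 = 4(1)+2, so ring E is aromatic (thiazole).
Rings F and G form a fused bicyclic system (with one oxygen) with 9 sp² atoms and 10 π electrons from ring double bonds plus a heteroatom lone pair. 10 = 4(2)+2, so the system is aromatic and both rings count as aromatic (benzofuran).
Aromatic: A, C, D, E, F, G. Total: 6.

6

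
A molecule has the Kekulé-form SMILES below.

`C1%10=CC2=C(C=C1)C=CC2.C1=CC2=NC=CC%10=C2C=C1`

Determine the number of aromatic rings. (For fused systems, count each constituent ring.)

The SMILES encodes a six-membered carbon ring with three alternating C=C double bonds, fused to a five-membered carbon ring containing one C=C double bond and one sp³ carbon; two fused six-membered rings, each with three alternating double bonds; one ring is all carbon and the other has one ring nitrogen.
The 6-membered ring is planar and fully conjugated; 3 ring double bonds give 6 π electrons. Since 6 = 4n+2 (n=1), it is aromatic (benzene ring).
The 5-membered ring has one sp³ carbon, so it is not fully conjugated — not aromatic (cyclopentene ring).
The fused 6/6-membered bicyclic (with one nitrogen) is a single π system with 10 sp² atoms and 10 π electrons from ring double bonds. 10 = 4(2)+2, so the system is aromatic and both rings count as aromatic (quinoline).
3 of the 4 rings are aromatic. Total: 3.

3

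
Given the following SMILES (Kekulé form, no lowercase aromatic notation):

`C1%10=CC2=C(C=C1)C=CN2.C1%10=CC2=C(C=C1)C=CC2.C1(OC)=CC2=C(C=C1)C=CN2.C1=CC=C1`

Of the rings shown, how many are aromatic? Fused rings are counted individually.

5

The SMILES encodes a six-membered carbon ring with three alternating C=C double bonds, fused to a five-membered ring containing one N–H nitrogen and two C=C double bonds; a six-membered carbon ring with three alternating C=C double bonds, fused to a five-membered carbon ring containing one C=C double bond and one sp³ carbon; a six-membered carbon ring with three alternating C=C double bonds, fused to a five-membered ring containing one N–H nitrogen and two C=C double bonds; a four-membered carbon ring with two alternating C=C double bonds.
The fused 6/5-membered bicyclic (with one N–H) is a single π system with 9 sp² atoms and 10 π electrons from ring double bonds plus a heteroatom lone pair. 10 = 4(2)+2, so the system is aromatic and both rings count as aromatic (indole).
The 6-membered ring has a continuous p-orbital overlap around the ring; 3 ring double bonds give 6 π electrons. 6 = 4(1)+2, so it is aromatic (benzene ring).
The 5-membered ring has one sp³ carbon, so it is not fully conjugated — not aromatic (cyclopentene ring).
The fused 6/5-membered bicyclic (with one N–H) is a single π system with 9 sp² atoms and 10 π electrons from ring double bonds plus a heteroatom lone pair. 10 = 4(2)+2, so the system is aromatic and both rings count as aromatic (indole).
The 4-membered ring has only sp² ring atoms; a planar conformation would have a fully conjugated π system of 4 electrons. But 4 = 4(1), which is 4n not 4n+2, so it is not aromatic (cyclobutadiene) — cyclobutadiene is antiaromatic and distorts to a rectangle.
5 of the 7 rings are aromatic. Total: 5.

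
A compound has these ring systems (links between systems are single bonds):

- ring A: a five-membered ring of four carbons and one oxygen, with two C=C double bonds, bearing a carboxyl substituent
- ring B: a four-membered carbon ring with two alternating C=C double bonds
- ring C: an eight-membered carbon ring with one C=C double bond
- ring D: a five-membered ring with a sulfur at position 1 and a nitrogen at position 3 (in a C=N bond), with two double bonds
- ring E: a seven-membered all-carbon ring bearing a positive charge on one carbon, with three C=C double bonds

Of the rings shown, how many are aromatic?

Ring A has a continuous p-orbital overlap around the ring; 2 ring double bonds (4 π electrons) plus a heteroatom lone pair (2) give 6 π electrons. 6 = 4(1)+2, so ring A is aromatic (furan).
Ring B has only sp² ring atoms; a planar conformation would have a fully conjugated π system of 4 electrons. But 4 = 4(1), which is 4n not 4n+2, so ring B is not aromatic (cyclobutadiene) — cyclobutadiene is antiaromatic and distorts to a rectangle.
Ring C has six sp³ carbons, so it is not fully conjugated — not aromatic (cyclooctene).
Ring D is fully conjugated (every ring atom contributes a p orbital); 2 ring double bonds (4 π electrons) plus a heteroatom lone pair (2) give 6 π electrons. Since 6 = 4n+2 (n=1), ring D is aromatic (thiazole).
Ring E is planar and fully conjugated; 3 ring double bonds (6 π electrons) plus the carbocation's empty p orbital (0, but keeps the ring conjugated) give 6 π electrons. Since 6 = 4n+2 (n=1), ring E is aromatic (tropylium cation).
Aromatic: A, D, E. Total: 3.

3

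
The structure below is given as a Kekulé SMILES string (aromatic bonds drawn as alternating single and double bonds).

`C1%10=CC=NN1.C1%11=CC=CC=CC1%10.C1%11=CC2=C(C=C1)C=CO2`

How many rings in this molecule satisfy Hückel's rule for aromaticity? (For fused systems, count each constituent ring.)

The SMILES encodes a five-membered ring with two adjacent nitrogens (one bearing H, one in a double bond) and two double bonds; a seven-membered carbon ring with three C=C double bonds and one sp³ carbon; a six-membered carbon ring with three alternating C=C double bonds, fused to a five-membered ring containing one oxygen and two C=C double bonds.
The 5-membered ring with two adjacent nitrogens (one N–H, one =N–) is fully conjugated (every ring atom contributes a p orbital); 2 ring double bonds (4 π electrons) plus a heteroatom lone pair (2) give 6 π electrons. 6 = 4(1)+2, so it is aromatic (pyrazole).
The 7-membered ring has one sp³ carbon, so it is not fully conjugated — not aromatic (cycloheptatriene).
The fused 6/5-membered bicyclic (with one oxygen) is a single π system with 9 sp² atoms and 10 π electrons from ring double bonds plus a heteroatom lone pair. 10 = 4(2)+2, so the system is aromatic and both rings count as aromatic (benzofuran).
3 of the 4 rings are aromatic. Total: 3.

3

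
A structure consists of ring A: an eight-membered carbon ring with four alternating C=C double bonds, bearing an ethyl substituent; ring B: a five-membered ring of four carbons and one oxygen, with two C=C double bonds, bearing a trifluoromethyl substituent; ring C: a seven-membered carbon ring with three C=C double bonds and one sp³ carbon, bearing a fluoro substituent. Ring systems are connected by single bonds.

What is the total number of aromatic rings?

1

Ring A has only sp² ring atoms; a planar conformation would have a fully conjugated π system of 8 electrons. But 8 = 4(2), which is 4n not 4n+2, so ring A is not aromatic (cyclooctatetraene) — cyclooctatetraene distorts into a non-planar tub to avoid antiaromaticity.
Ring B has a continuous p-orbital overlap around the ring; 2 ring double bonds (4 π electrons) plus a heteroatom lone pair (2) give 6 π electrons. That satisfies 4n+2 with n=1, so ring B is aromatic (furan).
Ring C has one sp³ carbon, so it is not fully conjugated — not aromatic (cycloheptatriene).
Aromatic: B. Total: 1.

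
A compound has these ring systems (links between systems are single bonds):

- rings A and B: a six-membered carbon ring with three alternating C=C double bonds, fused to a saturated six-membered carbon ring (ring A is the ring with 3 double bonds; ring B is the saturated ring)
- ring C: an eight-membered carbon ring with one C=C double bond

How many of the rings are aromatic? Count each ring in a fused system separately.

1

Ring A is planar and fully conjugated; 3 ring double bonds give 6 π electrons. Since 6 = 4n+2 (n=1), ring A is aromatic (benzene ring).
Ring B has four sp³ carbons, so it is not fully conjugated — not aromatic (cyclohexane ring).
Ring C has six sp³ carbons, so it is not fully conjugated — not aromatic (cyclooctene).
Aromatic: A. Total: 1.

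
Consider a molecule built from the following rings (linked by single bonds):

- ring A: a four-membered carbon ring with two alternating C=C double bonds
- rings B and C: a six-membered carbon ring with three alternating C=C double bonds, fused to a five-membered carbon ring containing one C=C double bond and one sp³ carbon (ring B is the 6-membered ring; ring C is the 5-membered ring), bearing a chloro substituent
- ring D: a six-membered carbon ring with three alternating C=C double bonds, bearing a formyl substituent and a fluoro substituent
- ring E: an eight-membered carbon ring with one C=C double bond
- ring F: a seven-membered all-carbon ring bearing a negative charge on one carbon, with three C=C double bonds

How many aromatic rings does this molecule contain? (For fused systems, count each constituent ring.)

2

Ring A has only sp² ring atoms; a planar conformation would have a fully conjugated π system of 4 electrons. But 4 = 4(1), which is 4n not 4n+2, so ring A is not aromatic (cyclobutadiene) — cyclobutadiene is antiaromatic and distorts to a rectangle.
Ring B has a continuous p-orbital overlap around the ring; 3 ring double bonds give 6 π electrons. 6 = 4(1)+2, so ring B is aromatic (benzene ring).
Ring C has one sp³ carbon, so it is not fully conjugated — not aromatic (cyclopentene ring).
Ring D has a continuous p-orbital overlap around the ring; 3 ring double bonds give 6 π electrons. That satisfies 4n+2 with n=1, so ring D is aromatic (benzene).
Ring E has six sp³ carbons, so it is not fully conjugated — not aromatic (cyclooctene).
Ring F has only sp² ring atoms; a planar conformation would have a fully conjugated π system of 8 electrons. But 8 = 4(2), which is 4n not 4n+2, so ring F is not aromatic (cycloheptatrienyl anion).
Aromatic: B, D. Total: 2.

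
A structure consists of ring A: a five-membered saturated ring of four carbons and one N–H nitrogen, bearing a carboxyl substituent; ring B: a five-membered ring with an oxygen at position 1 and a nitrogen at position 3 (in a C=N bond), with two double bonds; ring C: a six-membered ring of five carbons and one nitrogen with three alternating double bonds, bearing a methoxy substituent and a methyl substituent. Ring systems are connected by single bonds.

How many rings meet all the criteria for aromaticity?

2

Ring A has only sp³ atoms, so it is not fully conjugated — not aromatic (pyrrolidine).
Ring B is fully conjugated (every ring atom contributes a p orbital); 2 ring double bonds (4 π electrons) plus a heteroatom lone pair (2) give 6 π electrons. Since 6 = 4n+2 (n=1), ring B is aromatic (oxazole).
Ring C is fully conjugated (every ring atom contributes a p orbital); 3 ring double bonds give 6 π electrons. Since 6 = 4n+2 (n=1), ring C is aromatic (pyridine).
Aromatic: B, C. Total: 2.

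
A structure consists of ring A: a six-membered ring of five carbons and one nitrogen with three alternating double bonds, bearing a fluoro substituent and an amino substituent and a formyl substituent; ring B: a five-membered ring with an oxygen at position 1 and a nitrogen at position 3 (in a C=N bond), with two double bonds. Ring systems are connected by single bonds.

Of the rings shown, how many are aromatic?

2

Ring A is planar and fully conjugated; 3 ring double bonds give 6 π electrons. Since 6 = 4n+2 (n=1), ring A is aromatic (pyridine).
Ring B has a continuous p-orbital overlap around the ring; 2 ring double bonds (4 π electrons) plus a heteroatom lone pair (2) give 6 π electrons. 6 = 4(1)+2, so ring B is aromatic (oxazole).
Aromatic: A, B. Total: 2.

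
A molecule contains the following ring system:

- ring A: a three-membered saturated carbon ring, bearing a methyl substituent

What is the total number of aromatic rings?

Ring A has only sp³ atoms, so it is not fully conjugated — not aromatic (cyclopropane).

0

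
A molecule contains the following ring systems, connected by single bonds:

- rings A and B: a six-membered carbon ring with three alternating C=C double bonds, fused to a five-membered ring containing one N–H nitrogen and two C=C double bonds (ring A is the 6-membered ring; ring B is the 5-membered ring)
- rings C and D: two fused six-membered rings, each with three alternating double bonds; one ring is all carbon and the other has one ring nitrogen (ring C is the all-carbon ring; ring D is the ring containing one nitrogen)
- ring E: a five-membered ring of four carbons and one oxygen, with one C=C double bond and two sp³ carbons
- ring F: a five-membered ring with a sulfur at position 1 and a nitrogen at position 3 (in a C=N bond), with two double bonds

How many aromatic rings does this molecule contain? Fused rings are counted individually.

Rings A and B form a fused bicyclic system (with one N–H) with 9 sp² atoms and 10 π electrons from ring double bonds plus a heteroatom lone pair. 10 = 4(2)+2, so the system is aromatic and both rings count as aromatic (indole).
Rings C and D form a fused bicyclic system (with one nitrogen) with 10 sp² atoms and 10 π electrons from ring double bonds. 10 = 4(2)+2, so the system is aromatic and both rings count as aromatic (quinoline).
Ring E has two sp³ carbons, so it is not fully conjugated — not aromatic (2,3-dihydrofuran).
Ring F has a continuous p-orbital overlap around the ring; 2 ring double bonds (4 π electrons) plus a heteroatom lone pair (2) give 6 π electrons. That satisfies 4n+2 with n=1, so ring F is aromatic (thiazole).
Aromatic: A, B, C, D, F. Total: 5.

5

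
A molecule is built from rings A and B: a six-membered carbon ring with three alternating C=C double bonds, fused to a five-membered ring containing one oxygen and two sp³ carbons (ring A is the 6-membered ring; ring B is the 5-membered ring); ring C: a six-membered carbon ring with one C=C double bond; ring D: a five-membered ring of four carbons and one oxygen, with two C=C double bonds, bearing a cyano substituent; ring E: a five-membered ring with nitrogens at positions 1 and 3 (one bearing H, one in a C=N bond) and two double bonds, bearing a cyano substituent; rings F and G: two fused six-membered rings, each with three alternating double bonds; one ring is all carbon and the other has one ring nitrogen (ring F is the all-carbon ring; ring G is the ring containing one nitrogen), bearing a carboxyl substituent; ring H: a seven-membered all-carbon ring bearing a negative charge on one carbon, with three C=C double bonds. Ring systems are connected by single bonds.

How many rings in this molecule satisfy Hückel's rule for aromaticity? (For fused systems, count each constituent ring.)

5

Ring A is fully conjugated (every ring atom contributes a p orbital); 3 ring double bonds give 6 π electrons. 6 = 4(1)+2, so ring A is aromatic (benzene ring).
Ring B has two sp³ carbons, so it is not fully conjugated — not aromatic (oxolane ring).
Ring C has four sp³ carbons, so it is not fully conjugated — not aromatic (cyclohexene).
Ring D is fully conjugated (every ring atom contributes a p orbital); 2 ring double bonds (4 π electrons) plus a heteroatom lone pair (2) give 6 π electrons. That satisfies 4n+2 with n=1, so ring D is aromatic (furan).
Ring E is fully conjugated (every ring atom contributes a p orbital); 2 ring double bonds (4 π electrons) plus a heteroatom lone pair (2) give 6 π electrons. That satisfies 4n+2 with n=1, so ring E is aromatic (imidazole).
Rings F and G form a fused bicyclic system (with one nitrogen) with 10 sp² atoms and 10 π electrons from ring double bonds. 10 = 4(2)+2, so the system is aromatic and both rings count as aromatic (quinoline).
Ring H has only sp² ring atoms; a planar conformation would have a fully conjugated π system of 8 electrons. But 8 = 4(2), which is 4n not 4n+2, so ring H is not aromatic (cycloheptatrienyl anion).
Aromatic: A, D, E, F, G. Total: 5.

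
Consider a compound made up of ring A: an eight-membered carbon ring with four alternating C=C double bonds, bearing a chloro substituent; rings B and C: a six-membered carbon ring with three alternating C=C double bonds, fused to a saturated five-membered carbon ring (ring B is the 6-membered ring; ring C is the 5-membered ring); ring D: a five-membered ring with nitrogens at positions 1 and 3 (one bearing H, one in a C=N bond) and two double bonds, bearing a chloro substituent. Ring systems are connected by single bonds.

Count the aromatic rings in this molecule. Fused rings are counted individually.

Ring A has only sp² ring atoms; a planar conformation would have a fully conjugated π system of 8 electrons. But 8 = 4(2), which is 4n not 4n+2, so ring A is not aromatic (cyclooctatetraene) — cyclooctatetraene distorts into a non-planar tub to avoid antiaromaticity.
Ring B has a continuous p-orbital overlap around the ring; 3 ring double bonds give 6 π electrons. That satisfies 4n+2 with n=1, so ring B is aromatic (benzene ring).
Ring C has three sp³ carbons, so it is not fully conjugated — not aromatic (cyclopentane ring).
Ring D is planar and fully conjugated; 2 ring double bonds (4 π electrons) plus a heteroatom lone pair (2) give 6 π electrons. Since 6 = 4n+2 (n=1), ring D is aromatic (imidazole).
Aromatic: B, D. Total: 2.

2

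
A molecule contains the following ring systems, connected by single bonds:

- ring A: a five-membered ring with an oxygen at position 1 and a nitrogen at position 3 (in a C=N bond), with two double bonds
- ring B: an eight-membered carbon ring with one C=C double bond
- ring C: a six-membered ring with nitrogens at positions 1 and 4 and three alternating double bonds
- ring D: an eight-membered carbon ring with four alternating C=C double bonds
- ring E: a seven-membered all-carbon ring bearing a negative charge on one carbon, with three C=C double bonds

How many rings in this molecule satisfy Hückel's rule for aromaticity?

Ring A has a continuous p-orbital overlap around the ring; 2 ring double bonds (4 π electrons) plus a heteroatom lone pair (2) give 6 π electrons. Since 6 = 4n+2 (n=1), ring A is aromatic (oxazole).
Ring B has six sp³ carbons, so it is not fully conjugated — not aromatic (cyclooctene).
Ring C has a continuous p-orbital overlap around the ring; 3 ring double bonds give 6 π electrons. That satisfies 4n+2 with n=1, so ring C is aromatic (pyrazine).
Ring D has only sp² ring atoms; a planar conformation would have a fully conjugated π system of 8 electrons. But 8 = 4(2), which is 4n not 4n+2, so ring D is not aromatic (cyclooctatetraene) — cyclooctatetraene distorts into a non-planar tub to avoid antiaromaticity.
Ring E has only sp² ring atoms; a planar conformation would have a fully conjugated π system of 8 electrons. But 8 = 4(2), which is 4n not 4n+2, so ring E is not aromatic (cycloheptatrienyl anion).
Aromatic: A, C. Total: 2.

2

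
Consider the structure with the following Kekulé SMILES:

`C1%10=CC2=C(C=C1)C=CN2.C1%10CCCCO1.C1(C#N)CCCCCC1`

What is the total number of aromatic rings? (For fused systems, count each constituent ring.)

2

The SMILES encodes a six-membered carbon ring with three alternating C=C double bonds, fused to a five-membered ring containing one N–H nitrogen and two C=C double bonds; a six-membered saturated ring of five carbons and one oxygen; a seven-membered saturated carbon ring.
The fused 6/5-membered bicyclic (with one N–H) is a single π system with 9 sp² atoms and 10 π electrons from ring double bonds plus a heteroatom lone pair. 10 = 4(2)+2, so the system is aromatic and both rings count as aromatic (indole).
The 6-membered ring with one oxygen has only sp³ atoms, so it is not fully conjugated — not aromatic (tetrahydropyran).
The 7-membered ring has only sp³ atoms, so it is not fully conjugated — not aromatic (cycloheptane).
2 of the 4 rings are aromatic. Total: 2.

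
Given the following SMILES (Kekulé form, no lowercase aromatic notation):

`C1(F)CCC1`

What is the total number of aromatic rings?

The SMILES encodes a four-membered saturated carbon ring.
The 4-membered ring has only sp³ atoms, so it is not fully conjugated — not aromatic (cyclobutane).

0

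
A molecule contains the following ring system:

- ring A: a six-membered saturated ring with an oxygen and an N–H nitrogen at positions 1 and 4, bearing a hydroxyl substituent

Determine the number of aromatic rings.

0

Ring A has only sp³ atoms, so it is not fully conjugated — not aromatic (morpholine).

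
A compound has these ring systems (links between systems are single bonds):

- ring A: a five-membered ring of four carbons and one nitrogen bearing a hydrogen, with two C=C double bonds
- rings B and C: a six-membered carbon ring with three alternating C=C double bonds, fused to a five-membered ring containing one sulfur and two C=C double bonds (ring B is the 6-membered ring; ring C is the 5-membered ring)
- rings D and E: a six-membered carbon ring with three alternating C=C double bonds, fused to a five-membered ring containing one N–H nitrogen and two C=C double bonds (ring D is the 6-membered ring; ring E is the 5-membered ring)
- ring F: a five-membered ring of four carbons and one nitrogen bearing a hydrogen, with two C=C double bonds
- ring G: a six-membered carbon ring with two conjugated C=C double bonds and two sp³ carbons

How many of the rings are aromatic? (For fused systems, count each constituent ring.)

Ring A has a continuous p-orbital overlap around the ring; 2 ring double bonds (4 π electrons) plus a heteroatom lone pair (2) give 6 π electrons. 6 = 4(1)+2, so ring A is aromatic (pyrrole).
Rings B and C form a fused bicyclic system (with one sulfur) with 9 sp² atoms and 10 π electrons from ring double bonds plus a heteroatom lone pair. 10 = 4(2)+2, so the system is aromatic and both rings count as aromatic (benzothiophene).
Rings D and E form a fused bicyclic system (with one N–H) with 9 sp² atoms and 10 π electrons from ring double bonds plus a heteroatom lone pair. 10 = 4(2)+2, so the system is aromatic and both rings count as aromatic (indole).
Ring F is planar and fully conjugated; 2 ring double bonds (4 π electrons) plus a heteroatom lone pair (2) give 6 π electrons. Since 6 = 4n+2 (n=1), ring F is aromatic (pyrrole).
Ring G has two sp³ carbons, so it is not fully conjugated — not aromatic (1,3-cyclohexadiene).
Aromatic: A, B, C, D, E, F. Total: 6.

6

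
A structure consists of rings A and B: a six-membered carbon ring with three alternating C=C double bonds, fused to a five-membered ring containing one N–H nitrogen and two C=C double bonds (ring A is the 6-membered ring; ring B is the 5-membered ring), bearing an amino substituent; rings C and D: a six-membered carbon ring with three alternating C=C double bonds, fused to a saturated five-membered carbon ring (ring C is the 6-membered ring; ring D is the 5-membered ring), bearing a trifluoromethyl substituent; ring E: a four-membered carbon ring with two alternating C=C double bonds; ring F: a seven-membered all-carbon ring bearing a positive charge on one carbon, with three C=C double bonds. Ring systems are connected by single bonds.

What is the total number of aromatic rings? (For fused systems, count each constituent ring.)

Rings A and B form a fused bicyclic system (with one N–H) with 9 sp² atoms and 10 π electrons from ring double bonds plus a heteroatom lone pair. 10 = 4(2)+2, so the system is aromatic and both rings count as aromatic (indole).
Ring C is planar and fully conjugated; 3 ring double bonds give 6 π electrons. 6 = 4(1)+2, so ring C is aromatic (benzene ring).
Ring D has three sp³ carbons, so it is not fully conjugated — not aromatic (cyclopentane ring).
Ring E has only sp² ring atoms; a planar conformation would have a fully conjugated π system of 4 electrons. But 4 = 4(1), which is 4n not 4n+2, so ring E is not aromatic (cyclobutadiene) — cyclobutadiene is antiaromatic and distorts to a rectangle.
Ring F has a continuous p-orbital overlap around the ring; 3 ring double bonds (6 π electrons) plus the carbocation's empty p orbital (0, but keeps the ring conjugated) give 6 π electrons. 6 = 4(1)+2, so ring F is aromatic (tropylium cation).
Aromatic: A, B, C, F. Total: 4.

4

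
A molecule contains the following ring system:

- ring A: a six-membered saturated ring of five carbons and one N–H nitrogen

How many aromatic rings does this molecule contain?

Ring A has only sp³ atoms, so it is not fully conjugated — not aromatic (piperidine).

0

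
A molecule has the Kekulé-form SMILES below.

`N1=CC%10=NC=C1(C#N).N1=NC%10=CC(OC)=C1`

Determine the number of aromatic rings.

2

The SMILES encodes a six-membered ring with nitrogens at positions 1 and 4 and three alternating double bonds; a six-membered ring with two adjacent nitrogens and three alternating double bonds.
The 6-membered ring with two nitrogens (1,4) has a continuous p-orbital overlap around the ring; 3 ring double bonds give 6 π electrons. 6 = 4(1)+2, so it is aromatic (pyrazine).
The 6-membered ring with two nitrogens (1,2) has a continuous p-orbital overlap around the ring; 3 ring double bonds give 6 π electrons. That satisfies 4n+2 with n=1, so it is aromatic (pyridazine).
2 of the 2 rings are aromatic. Total: 2.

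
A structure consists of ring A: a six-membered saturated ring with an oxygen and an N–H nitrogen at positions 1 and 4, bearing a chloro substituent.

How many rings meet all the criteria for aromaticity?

0

Ring A has only sp³ atoms, so it is not fully conjugated — not aromatic (morpholine).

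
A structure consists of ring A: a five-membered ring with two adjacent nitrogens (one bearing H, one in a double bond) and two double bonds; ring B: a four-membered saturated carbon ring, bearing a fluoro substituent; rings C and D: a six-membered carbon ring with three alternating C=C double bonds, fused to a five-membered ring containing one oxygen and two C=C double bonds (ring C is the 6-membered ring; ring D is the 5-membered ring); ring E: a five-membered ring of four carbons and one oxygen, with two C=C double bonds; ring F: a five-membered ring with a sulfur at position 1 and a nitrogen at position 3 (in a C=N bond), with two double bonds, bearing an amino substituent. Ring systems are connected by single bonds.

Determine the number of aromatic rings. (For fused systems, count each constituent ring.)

Ring A is fully conjugated (every ring atom contributes a p orbital); 2 ring double bonds (4 π electrons) plus a heteroatom lone pair (2) give 6 π electrons. That satisfies 4n+2 with n=1, so ring A is aromatic (pyrazole).
Ring B has only sp³ atoms, so it is not fully conjugated — not aromatic (cyclobutane).
Rings C and D form a fused bicyclic system (with one oxygen) with 9 sp² atoms and 10 π electrons from ring double bonds plus a heteroatom lone pair. 10 = 4(2)+2, so the system is aromatic and both rings count as aromatic (benzofuran).
Ring E is fully conjugated (every ring atom contributes a p orbital); 2 ring double bonds (4 π electrons) plus a heteroatom lone pair (2) give 6 π electrons. Since 6 = 4n+2 (n=1), ring E is aromatic (furan).
Ring F has a continuous p-orbital overlap around the ring; 2 ring double bonds (4 π electrons) plus a heteroatom lone pair (2) give 6 π electrons. 6 = 4(1)+2, so ring F is aromatic (thiazole).
Aromatic: A, C, D, E, F. Total: 5.

5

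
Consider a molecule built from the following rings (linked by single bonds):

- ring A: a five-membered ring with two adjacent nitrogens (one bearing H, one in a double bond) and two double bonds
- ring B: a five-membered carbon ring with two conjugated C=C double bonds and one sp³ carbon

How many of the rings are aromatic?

1

Ring A is planar and fully conjugated; 2 ring double bonds (4 π electrons) plus a heteroatom lone pair (2) give 6 π electrons. That satisfies 4n+2 with n=1, so ring A is aromatic (pyrazole).
Ring B has one sp³ carbon, so it is not fully conjugated — not aromatic (cyclopentadiene).
Aromatic: A. Total: 1.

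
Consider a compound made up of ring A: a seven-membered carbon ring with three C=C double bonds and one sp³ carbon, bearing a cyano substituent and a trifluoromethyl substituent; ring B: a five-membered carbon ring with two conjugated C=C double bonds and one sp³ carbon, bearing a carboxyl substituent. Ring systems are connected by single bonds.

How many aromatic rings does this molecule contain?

Ring A has one sp³ carbon, so it is not fully conjugated — not aromatic (cycloheptatriene).
Ring B has one sp³ carbon, so it is not fully conjugated — not aromatic (cyclopentadiene).
No ring is aromatic. Total: 0.

0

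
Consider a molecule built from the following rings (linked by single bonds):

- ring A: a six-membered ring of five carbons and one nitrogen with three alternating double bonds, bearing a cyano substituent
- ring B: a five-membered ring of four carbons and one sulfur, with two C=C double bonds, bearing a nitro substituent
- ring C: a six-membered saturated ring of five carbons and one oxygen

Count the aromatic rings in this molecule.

2

Ring A has a continuous p-orbital overlap around the ring; 3 ring double bonds give 6 π electrons. Since 6 = 4n+2 (n=1), ring A is aromatic (pyridine).
Ring B is fully conjugated (every ring atom contributes a p orbital); 2 ring double bonds (4 π electrons) plus a heteroatom lone pair (2) give 6 π electrons. That satisfies 4n+2 with n=1, so ring B is aromatic (thiophene).
Ring C has only sp³ atoms, so it is not fully conjugated — not aromatic (tetrahydropyran).
Aromatic: A, B. Total: 2.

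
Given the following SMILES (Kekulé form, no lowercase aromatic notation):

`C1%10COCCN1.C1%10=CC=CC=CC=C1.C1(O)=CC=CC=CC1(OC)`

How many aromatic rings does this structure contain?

The SMILES encodes a six-membered saturated ring with an oxygen and an N–H nitrogen at positions 1 and 4; an eight-membered carbon ring with four alternating C=C double bonds; a seven-membered carbon ring with three C=C double bonds and one sp³ carbon.
The 6-membered ring with one oxygen and one N–H (1,4) has only sp³ atoms, so it is not fully conjugated — not aromatic (morpholine).
The 8-membered ring has only sp² ring atoms; a planar conformation would have a fully conjugated π system of 8 electrons. But 8 = 4(2), which is 4n not 4n+2, so it is not aromatic (cyclooctatetraene) — cyclooctatetraene distorts into a non-planar tub to avoid antiaromaticity.
The 7-membered ring has one sp³ carbon, so it is not fully conjugated — not aromatic (cycloheptatriene).
None of the rings are aromatic. Total: 0.

0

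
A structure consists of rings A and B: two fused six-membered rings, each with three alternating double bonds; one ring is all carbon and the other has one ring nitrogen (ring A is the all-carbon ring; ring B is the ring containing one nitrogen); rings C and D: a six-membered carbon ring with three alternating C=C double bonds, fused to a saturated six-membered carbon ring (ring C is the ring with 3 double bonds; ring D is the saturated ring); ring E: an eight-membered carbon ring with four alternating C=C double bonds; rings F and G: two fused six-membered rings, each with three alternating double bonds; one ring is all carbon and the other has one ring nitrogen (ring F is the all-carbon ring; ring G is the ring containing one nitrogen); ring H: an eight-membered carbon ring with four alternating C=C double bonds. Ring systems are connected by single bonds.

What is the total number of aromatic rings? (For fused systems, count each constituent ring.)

Rings A and B form a fused bicyclic system (with one nitrogen) with 10 sp² atoms and 10 π electrons from ring double bonds. 10 = 4(2)+2, so the system is aromatic and both rings count as aromatic (quinoline).
Ring C has a continuous p-orbital overlap around the ring; 3 ring double bonds give 6 π electrons. That satisfies 4n+2 with n=1, so ring C is aromatic (benzene ring).
Ring D has four sp³ carbons, so it is not fully conjugated — not aromatic (cyclohexane ring).
Ring E has only sp² ring atoms; a planar conformation would have a fully conjugated π system of 8 electrons. But 8 = 4(2), which is 4n not 4n+2, so ring E is not aromatic (cyclooctatetraene) — cyclooctatetraene distorts into a non-planar tub to avoid antiaromaticity.
Rings F and G form a fused bicyclic system (with one nitrogen) with 10 sp² atoms and 10 π electrons from ring double bonds. 10 = 4(2)+2, so the system is aromatic and both rings count as aromatic (quinoline).
Ring H has only sp² ring atoms; a planar conformation would have a fully conjugated π system of 8 electrons. But 8 = 4(2), which is 4n not 4n+2, so ring H is not aromatic (cyclooctatetraene) — cyclooctatetraene distorts into a non-planar tub to avoid antiaromaticity.
Aromatic: A, B, C, F, G. Total: 5.

5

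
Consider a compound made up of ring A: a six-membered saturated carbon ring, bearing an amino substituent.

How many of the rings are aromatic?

Ring A has only sp³ atoms, so it is not fully conjugated — not aromatic (cyclohexane).

0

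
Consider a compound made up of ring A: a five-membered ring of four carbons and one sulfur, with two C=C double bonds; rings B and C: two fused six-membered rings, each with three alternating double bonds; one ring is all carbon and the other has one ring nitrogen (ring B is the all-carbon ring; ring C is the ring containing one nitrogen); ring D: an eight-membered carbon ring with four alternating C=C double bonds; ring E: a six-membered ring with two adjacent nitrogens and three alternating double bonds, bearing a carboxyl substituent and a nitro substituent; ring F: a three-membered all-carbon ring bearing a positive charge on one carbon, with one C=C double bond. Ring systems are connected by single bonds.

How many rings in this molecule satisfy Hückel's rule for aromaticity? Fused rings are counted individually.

Ring A is fully conjugated (every ring atom contributes a p orbital); 2 ring double bonds (4 π electrons) plus a heteroatom lone pair (2) give 6 π electrons. Since 6 = 4n+2 (n=1), ring A is aromatic (thiophene).
Rings B and C form a fused bicyclic system (with one nitrogen) with 10 sp² atoms and 10 π electrons from ring double bonds. 10 = 4(2)+2, so the system is aromatic and both rings count as aromatic (quinoline).
Ring D has only sp² ring atoms; a planar conformation would have a fully conjugated π system of 8 electrons. But 8 = 4(2), which is 4n not 4n+2, so ring D is not aromatic (cyclooctatetraene) — cyclooctatetraene distorts into a non-planar tub to avoid antiaromaticity.
Ring E has a continuous p-orbital overlap around the ring; 3 ring double bonds give 6 π electrons. Since 6 = 4n+2 (n=1), ring E is aromatic (pyridazine).
Ring F is fully conjugated (every ring atom contributes a p orbital); 1 ring double bond (2 π electrons) plus the carbocation's empty p orbital (0, but keeps the ring conjugated) give 2 π electrons. That satisfies 4n+2 with n=0, so ring F is aromatic (cyclopropenyl cation).
Aromatic: A, B, C, E, F. Total: 5.

5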